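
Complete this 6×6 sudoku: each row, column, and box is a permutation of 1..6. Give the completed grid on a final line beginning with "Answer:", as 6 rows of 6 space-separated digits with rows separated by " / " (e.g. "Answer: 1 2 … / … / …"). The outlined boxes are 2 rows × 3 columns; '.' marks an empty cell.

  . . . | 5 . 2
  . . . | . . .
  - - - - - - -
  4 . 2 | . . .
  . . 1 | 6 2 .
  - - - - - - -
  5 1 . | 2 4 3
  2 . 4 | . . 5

Step 1. [r2c6∈{1,4,6}] r2c6 is the only open cell in col 6 admitting 6, so r2c6=6.
Step 2. [r6c2∈{3,6}] 3 has one home in row 6: r6c2 ⇒ r6c2=3.
Step 3. [r1c1∈{1,3,6}] in col 1, 6 fits only at r1c1. So r1c1=6.
Step 4. [r1c5∈{1,3}] in row 1, 1 fits only at r1c5, so r1c5=1.
Step 5. [r2c5∈{3}] only 3 remains possible at r2c5, so r2c5=3.
Step 6. [r2c2∈{2,4,5}] row 2 places 2 nowhere but r2c2, so r2c2=2.
Step 7. [r3c6∈{1}] only 1 remains possible at r3c6, so r3c6=1.
Step 8. [r3c2∈{5,6}] across row 3, 6 lands solely at r3c2 ⇒ r3c2=6.
Step 9. [r4c6∈{4}] r4c6 is down to just 4, so r4c6=4.
Step 10. [r1c3∈{3}] r1c3's peers cover all but 3, so r1c3=3.
Step 11. [r4c1∈{3}] r4c1 has the single candidate 3 ⇒ r4c1=3.
Step 12. [r6c5∈{6}] r6c5 is down to just 6, so r6c5=6.
Step 13. [r6c4∈{1}] r6c4's peers cover all but 1. So r6c4=1.
Step 14. [r3c4∈{3}] nothing but 3 survives at r3c4 ⇒ r3c4=3.
Step 15. [r1c2∈{4}] r1c2 is down to just 4 ⇒ r1c2=4.
Step 16. [r2c1∈{1}] only 1 remains possible at r2c1, so r2c1=1.
Step 17. [r2c3∈{5}] only 5 remains possible at r2c3, so r2c3=5.
Step 18. [r2c4∈{4}] r2c4 has the single candidate 4. So r2c4=4.
Step 19. [r4c2∈{5}] r4c2 has the single candidate 5 ⇒ r4c2=5.
Step 20. [r5c3∈{6}] r5c3 is down to just 6 ⇒ r5c3=6.
Step 21. [r3c5∈{5}] r3c5 has the single candidate 5, so r3c5=5.

Answer: 6 4 3 5 1 2 / 1 2 5 4 3 6 / 4 6 2 3 5 1 / 3 5 1 6 2 4 / 5 1 6 2 4 3 / 2 3 4 1 6 5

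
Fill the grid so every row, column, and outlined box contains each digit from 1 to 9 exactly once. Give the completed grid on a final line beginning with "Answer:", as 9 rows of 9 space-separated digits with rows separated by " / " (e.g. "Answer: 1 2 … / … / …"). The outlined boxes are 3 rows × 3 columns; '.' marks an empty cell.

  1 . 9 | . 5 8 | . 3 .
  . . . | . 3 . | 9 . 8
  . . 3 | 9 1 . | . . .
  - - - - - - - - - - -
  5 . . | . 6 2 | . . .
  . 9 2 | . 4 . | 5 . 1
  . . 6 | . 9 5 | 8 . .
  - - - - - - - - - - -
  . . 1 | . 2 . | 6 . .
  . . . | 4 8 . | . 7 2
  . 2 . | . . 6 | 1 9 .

Step 1. [r4c8∈{4}] r4c8 has the single candidate 4 ⇒ r4c8=4.
Step 2. [r8c7∈{3}] r8c7's peers cover all but 3, so r8c7=3.
Step 3. [r4c7∈{7}] only 7 remains possible at r4c7, so r4c7=7.
Step 4. [r9c5∈{7}] nothing but 7 survives at r9c5, so r9c5=7.
Step 5. [r2c3∈{4,5,7}] 7 has one home in col 3: r2c3, so r2c3=7.
Step 6. [r9c3∈{4,5,8}] col 3 places 4 nowhere but r9c3, so r9c3=4.
Step 7. [r9c1∈{3,8}] r9c1 is the only open cell in row 9 admitting 8, so r9c1=8.
Step 8. [r9c4∈{3,5}] in row 9, 3 fits only at r9c4 ⇒ r9c4=3.
Step 9. [r3c2∈{4,5,6,8}] 8 has one home in row 3: r3c2, so r3c2=8.
Step 10. [r2c2∈{4,5,6}] across box 1, 5 lands solely at r2c2, so r2c2=5.
Step 11. [r6c9∈{3}] r6c9 is down to just 3, so r6c9=3.
Step 12. [r7c9∈{4,5}] row 7 places 4 nowhere but r7c9. So r7c9=4.
Step 13. [r4c2∈{1,3}] across row 4, 3 lands solely at r4c2. So r4c2=3.
Step 14. [r5c1∈{7}] r5c1's peers cover all but 7, so r5c1=7.
Step 15. [r3c6∈{4,7}] 7 has one home in col 6: r3c6, so r3c6=7.
Step 16. [r6c1∈{4}] nothing but 4 survives at r6c1 ⇒ r6c1=4.
Step 17. [r1c2∈{4,6}] r1c2 is the only open cell in col 2 admitting 4, so r1c2=4.
Step 18. [r1c7∈{2}] r1c7 is down to just 2. So r1c7=2.
Step 19. [r3c1∈{2,6}] in row 3, 2 fits only at r3c1. So r3c1=2.
Step 20. [r2c1∈{6}] only 6 remains possible at r2c1. So r2c1=6.
Step 21. [r7c6∈{9}] r7c6's peers cover all but 9 ⇒ r7c6=9.
Step 22. [r4c4∈{1,8}] row 4 places 1 nowhere but r4c4, so r4c4=1.
Step 23. [r9c9∈{5}] r9c9's peers cover all but 5 ⇒ r9c9=5.
Step 24. [r3c9∈{6}] only 6 remains possible at r3c9 ⇒ r3c9=6.
Step 25. [r3c8∈{5}] nothing but 5 survives at r3c8. So r3c8=5.
Step 26. [r2c4∈{2}] r2c4 has the single candidate 2 ⇒ r2c4=2.
Step 27. [r4c3∈{8}] nothing but 8 survives at r4c3. So r4c3=8.
Step 28. [r7c1∈{3}] nothing but 3 survives at r7c1, so r7c1=3.
Step 29. [r2c6∈{4}] r2c6's peers cover all but 4. So r2c6=4.
Step 30. [r6c8∈{2}] r6c8 is down to just 2 ⇒ r6c8=2.
Step 31. [r5c4∈{8}] r5c4's peers cover all but 8. So r5c4=8.
Step 32. [r6c4∈{7}] r6c4 has the single candidate 7. So r6c4=7.
Step 33. [r6c2∈{1}] nothing but 1 survives at r6c2 ⇒ r6c2=1.
Step 34. [r2c8∈{1}] r2c8's peers cover all but 1 ⇒ r2c8=1.
Step 35. [r8c1∈{9}] only 9 remains possible at r8c1. So r8c1=9.
Step 36. [r5c6∈{3}] only 3 remains possible at r5c6 ⇒ r5c6=3.
Step 37. [r7c2∈{7}] nothing but 7 survives at r7c2 ⇒ r7c2=7.
Step 38. [r8c6∈{1}] r8c6 is down to just 1, so r8c6=1.
Step 39. [r7c4∈{5}] r7c4 has the single candidate 5, so r7c4=5.
Step 40. [r5c8∈{6}] r5c8 has the single candidate 6. So r5c8=6.
Step 41. [r8c3∈{5}] r8c3 has the single candidate 5 ⇒ r8c3=5.
Step 42. [r3c7∈{4}] only 4 remains possible at r3c7 ⇒ r3c7=4.
Step 43. [r7c8∈{8}] r7c8 is down to just 8 ⇒ r7c8=8.
Step 44. [r8c2∈{6}] r8c2 has the single candidate 6 ⇒ r8c2=6.
Step 45. [r1c9∈{7}] only 7 remains possible at r1c9 ⇒ r1c9=7.
Step 46. [r4c9∈{9}] nothing but 9 survives at r4c9 ⇒ r4c9=9.
Step 47. [r1c4∈{6}] only 6 remains possible at r1c4 ⇒ r1c4=6.

Answer: 1 4 9 6 5 8 2 3 7 / 6 5 7 2 3 4 9 1 8 / 2 8 3 9 1 7 4 5 6 / 5 3 8 1 6 2 7 4 9 / 7 9 2 8 4 3 5 6 1 / 4 1 6 7 9 5 8 2 3 / 3 7 1 5 2 9 6 8 4 / 9 6 5 4 8 1 3 7 2 / 8 2 4 3 7 6 1 9 5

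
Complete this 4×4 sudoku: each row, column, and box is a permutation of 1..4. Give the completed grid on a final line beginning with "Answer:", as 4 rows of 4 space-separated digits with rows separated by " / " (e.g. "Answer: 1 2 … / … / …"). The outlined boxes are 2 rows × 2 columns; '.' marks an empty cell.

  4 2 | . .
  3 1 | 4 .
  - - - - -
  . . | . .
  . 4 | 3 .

Step 1. [r3c3∈{1,2}] col 3 places 2 nowhere but r3c3. So r3c3=2.
Step 2. [r4c4∈{1}] r4c4 is down to just 1 ⇒ r4c4=1.
Step 3. [r3c1∈{1}] r3c1 has the single candidate 1 ⇒ r3c1=1.
Step 4. [r2c4∈{2}] r2c4 is down to just 2 ⇒ r2c4=2.
Step 5. [r1c3∈{1}] r1c3 has the single candidate 1, so r1c3=1.
Step 6. [r3c4∈{4}] nothing but 4 survives at r3c4 ⇒ r3c4=4.
Step 7. [r1c4∈{3}] nothing but 3 survives at r1c4 ⇒ r1c4=3.
Step 8. [r3c2∈{3}] r3c2 is down to just 3 ⇒ r3c2=3.
Step 9. [r4c1∈{2}] r4c1 has the single candidate 2. So r4c1=2.

Answer: 4 2 1 3 / 3 1 4 2 / 1 3 2 4 / 2 4 3 1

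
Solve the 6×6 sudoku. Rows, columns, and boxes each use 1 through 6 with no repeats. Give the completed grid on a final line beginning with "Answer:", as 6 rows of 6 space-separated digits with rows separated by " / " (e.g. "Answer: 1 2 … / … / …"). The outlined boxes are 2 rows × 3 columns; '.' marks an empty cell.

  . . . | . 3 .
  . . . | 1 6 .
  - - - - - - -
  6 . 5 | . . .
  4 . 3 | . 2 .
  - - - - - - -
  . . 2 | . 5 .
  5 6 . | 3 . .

Step 1. [r1c4∈{2,4,5}] 2 has one home in col 4: r1c4. So r1c4=2.
Step 2. [r2c3∈{4}] r2c3 has the single candidate 4. So r2c3=4.
Step 3. [r6c3∈{1}] nothing but 1 survives at r6c3. So r6c3=1.
Step 4. [r3c5∈{1,4}] in col 5, 1 fits only at r3c5. So r3c5=1.
Step 5. [r1c6∈{4,5}] in row 1, 4 fits only at r1c6 ⇒ r1c6=4.
Step 6. [r2c6∈{5}] r2c6 has the single candidate 5 ⇒ r2c6=5.
Step 7. [r5c1∈{3}] r5c1 is down to just 3, so r5c1=3.
Step 8. [r4c6∈{6}] r4c6's peers cover all but 6. So r4c6=6.
Step 9. [r6c5∈{4}] nothing but 4 survives at r6c5, so r6c5=4.
Step 10. [r1c1∈{1}] nothing but 1 survives at r1c1, so r1c1=1.
Step 11. [r2c2∈{2,3}] in row 2, 3 fits only at r2c2, so r2c2=3.
Step 12. [r1c2∈{5}] r1c2 has the single candidate 5. So r1c2=5.
Step 13. [r3c2∈{2}] only 2 remains possible at r3c2 ⇒ r3c2=2.
Step 14. [r3c6∈{3}] nothing but 3 survives at r3c6. So r3c6=3.
Step 15. [r2c1∈{2}] r2c1 is down to just 2 ⇒ r2c1=2.
Step 16. [r5c2∈{4}] r5c2 has the single candidate 4. So r5c2=4.
Step 17. [r4c4∈{5}] r4c4 has the single candidate 5. So r4c4=5.
Step 18. [r5c6∈{1}] r5c6 has the single candidate 1. So r5c6=1.
Step 19. [r4c2∈{1}] nothing but 1 survives at r4c2, so r4c2=1.
Step 20. [r1c3∈{6}] r1c3 has the single candidate 6 ⇒ r1c3=6.
Step 21. [r3c4∈{4}] r3c4 is down to just 4. So r3c4=4.
Step 22. [r6c6∈{2}] r6c6 has the single candidate 2. So r6c6=2.
Step 23. [r5c4∈{6}] r5c4 has the single candidate 6. So r5c4=6.

Answer: 1 5 6 2 3 4 / 2 3 4 1 6 5 / 6 2 5 4 1 3 / 4 1 3 5 2 6 / 3 4 2 6 5 1 / 5 6 1 3 4 2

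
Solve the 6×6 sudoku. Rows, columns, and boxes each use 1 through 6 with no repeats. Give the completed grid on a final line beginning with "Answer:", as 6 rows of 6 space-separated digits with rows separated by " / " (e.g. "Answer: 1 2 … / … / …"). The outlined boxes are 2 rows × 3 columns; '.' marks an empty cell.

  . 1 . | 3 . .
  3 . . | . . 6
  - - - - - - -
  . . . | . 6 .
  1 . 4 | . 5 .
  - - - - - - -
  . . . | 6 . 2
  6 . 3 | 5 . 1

Step 1. [r6c5∈{4}] only 4 remains possible at r6c5 ⇒ r6c5=4.
Step 2. [r1c5∈{2}] nothing but 2 survives at r1c5 ⇒ r1c5=2.
Step 3. [r3c1∈{2,5}] col 1 places 2 nowhere but r3c1. So r3c1=2.
Step 4. [r3c3∈{5}] r3c3 has the single candidate 5, so r3c3=5.
Step 5. [r2c2∈{2,4,5}] r2c2 is the only open cell in row 2 admitting 5, so r2c2=5.
Step 6. [r2c4∈{1,4}] across row 2, 4 lands solely at r2c4, so r2c4=4.
Step 7. [r4c6∈{3}] nothing but 3 survives at r4c6, so r4c6=3.
Step 8. [r5c1∈{4,5}] across row 5, 5 lands solely at r5c1. So r5c1=5.
Step 9. [r3c4∈{1}] r3c4 has the single candidate 1, so r3c4=1.
Step 10. [r3c2∈{3}] nothing but 3 survives at r3c2. So r3c2=3.
Step 11. [r2c3∈{2}] nothing but 2 survives at r2c3 ⇒ r2c3=2.
Step 12. [r5c3∈{1}] r5c3's peers cover all but 1, so r5c3=1.
Step 13. [r1c3∈{6}] r1c3's peers cover all but 6 ⇒ r1c3=6.
Step 14. [r1c1∈{4}] nothing but 4 survives at r1c1, so r1c1=4.
Step 15. [r6c2∈{2}] r6c2's peers cover all but 2 ⇒ r6c2=2.
Step 16. [r3c6∈{4}] nothing but 4 survives at r3c6. So r3c6=4.
Step 17. [r5c5∈{3}] r5c5's peers cover all but 3 ⇒ r5c5=3.
Step 18. [r5c2∈{4}] r5c2 is down to just 4. So r5c2=4.
Step 19. [r1c6∈{5}] r1c6's peers cover all but 5 ⇒ r1c6=5.
Step 20. [r4c2∈{6}] nothing but 6 survives at r4c2, so r4c2=6.
Step 21. [r2c5∈{1}] r2c5 is down to just 1. So r2c5=1.
Step 22. [r4c4∈{2}] r4c4's peers cover all but 2. So r4c4=2.

Answer: 4 1 6 3 2 5 / 3 5 2 4 1 6 / 2 3 5 1 6 4 / 1 6 4 2 5 3 / 5 4 1 6 3 2 / 6 2 3 5 4 1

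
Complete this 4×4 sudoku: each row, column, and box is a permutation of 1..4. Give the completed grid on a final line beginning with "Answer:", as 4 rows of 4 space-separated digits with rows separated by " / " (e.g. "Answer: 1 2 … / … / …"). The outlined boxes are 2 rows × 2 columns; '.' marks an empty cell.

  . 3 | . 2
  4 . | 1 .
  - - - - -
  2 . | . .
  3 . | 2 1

Step 1. [r3c4∈{3,4}] in col 4, 4 fits only at r3c4, so r3c4=4.
Step 2. [r1c3∈{4}] r1c3's peers cover all but 4, so r1c3=4.
Step 3. [r1c1∈{1}] only 1 remains possible at r1c1. So r1c1=1.
Step 4. [r2c2∈{2}] only 2 remains possible at r2c2, so r2c2=2.
Step 5. [r3c3∈{3}] r3c3's peers cover all but 3. So r3c3=3.
Step 6. [r4c2∈{4}] only 4 remains possible at r4c2, so r4c2=4.
Step 7. [r3c2∈{1}] r3c2 has the single candidate 1 ⇒ r3c2=1.
Step 8. [r2c4∈{3}] r2c4's peers cover all but 3. So r2c4=3.

Answer: 1 3 4 2 / 4 2 1 3 / 2 1 3 4 / 3 4 2 1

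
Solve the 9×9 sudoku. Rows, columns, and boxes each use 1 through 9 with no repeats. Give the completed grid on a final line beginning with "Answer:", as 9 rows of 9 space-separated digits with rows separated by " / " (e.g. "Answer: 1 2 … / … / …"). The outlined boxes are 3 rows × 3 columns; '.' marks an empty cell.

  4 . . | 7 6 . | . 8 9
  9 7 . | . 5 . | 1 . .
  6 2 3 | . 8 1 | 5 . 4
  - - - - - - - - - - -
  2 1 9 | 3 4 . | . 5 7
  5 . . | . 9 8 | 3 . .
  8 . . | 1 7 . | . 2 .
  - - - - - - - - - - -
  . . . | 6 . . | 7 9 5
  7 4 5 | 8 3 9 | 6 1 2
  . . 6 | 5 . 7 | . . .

Step 1. [r6c9∈{6}] nothing but 6 survives at r6c9 ⇒ r6c9=6.
Step 2. [r7c3∈{1,2,8}] in col 3, 2 fits only at r7c3. So r7c3=2.
Step 3. [r9c9∈{3,8}] in col 9, 8 fits only at r9c9, so r9c9=8.
Step 4. [r9c8∈{3,4}] r9c8 is the only open cell in box 9 admitting 3. So r9c8=3.
Step 5. [r5c8∈{4}] only 4 remains possible at r5c8, so r5c8=4.
Step 6. [r7c5∈{1}] r7c5 has the single candidate 1. So r7c5=1.
Step 7. [r1c6∈{2,3}] r1c6 is the only open cell in row 1 admitting 3. So r1c6=3.
Step 8. [r2c6∈{2,4}] r2c6 is the only open cell in col 6 admitting 2. So r2c6=2.
Step 9. [r7c2∈{3,8}] 8 has one home in row 7: r7c2 ⇒ r7c2=8.
Step 10. [r1c7∈{2}] r1c7's peers cover all but 2. So r1c7=2.
Step 11. [r1c3∈{1}] only 1 remains possible at r1c3 ⇒ r1c3=1.
Step 12. [r2c3∈{8}] r2c3 has the single candidate 8. So r2c3=8.
Step 13. [r3c4∈{9}] r3c4's peers cover all but 9 ⇒ r3c4=9.
Step 14. [r9c2∈{9}] only 9 remains possible at r9c2 ⇒ r9c2=9.
Step 15. [r5c4∈{2}] nothing but 2 survives at r5c4. So r5c4=2.
Step 16. [r7c1∈{3}] r7c1 has the single candidate 3. So r7c1=3.
Step 17. [r3c8∈{7}] r3c8's peers cover all but 7 ⇒ r3c8=7.
Step 18. [r7c6∈{4}] nothing but 4 survives at r7c6 ⇒ r7c6=4.
Step 19. [r4c6∈{6}] nothing but 6 survives at r4c6 ⇒ r4c6=6.
Step 20. [r9c1∈{1}] r9c1's peers cover all but 1, so r9c1=1.
Step 21. [r2c4∈{4}] nothing but 4 survives at r2c4. So r2c4=4.
Step 22. [r1c2∈{5}] only 5 remains possible at r1c2 ⇒ r1c2=5.
Step 23. [r4c7∈{8}] r4c7 has the single candidate 8. So r4c7=8.
Step 24. [r6c3∈{4}] r6c3's peers cover all but 4 ⇒ r6c3=4.
Step 25. [r9c5∈{2}] nothing but 2 survives at r9c5. So r9c5=2.
Step 26. [r9c7∈{4}] r9c7 has the single candidate 4. So r9c7=4.
Step 27. [r5c9∈{1}] r5c9 is down to just 1 ⇒ r5c9=1.
Step 28. [r5c2∈{6}] r5c2 is down to just 6, so r5c2=6.
Step 29. [r6c6∈{5}] only 5 remains possible at r6c6, so r6c6=5.
Step 30. [r5c3∈{7}] r5c3 is down to just 7. So r5c3=7.
Step 31. [r2c9∈{3}] r2c9 is down to just 3, so r2c9=3.
Step 32. [r6c7∈{9}] only 9 remains possible at r6c7, so r6c7=9.
Step 33. [r6c2∈{3}] only 3 remains possible at r6c2, so r6c2=3.
Step 34. [r2c8∈{6}] r2c8's peers cover all but 6 ⇒ r2c8=6.

Answer: 4 5 1 7 6 3 2 8 9 / 9 7 8 4 5 2 1 6 3 / 6 2 3 9 8 1 5 7 4 / 2 1 9 3 4 6 8 5 7 / 5 6 7 2 9 8 3 4 1 / 8 3 4 1 7 5 9 2 6 / 3 8 2 6 1 4 7 9 5 / 7 4 5 8 3 9 6 1 2 / 1 9 6 5 2 7 4 3 8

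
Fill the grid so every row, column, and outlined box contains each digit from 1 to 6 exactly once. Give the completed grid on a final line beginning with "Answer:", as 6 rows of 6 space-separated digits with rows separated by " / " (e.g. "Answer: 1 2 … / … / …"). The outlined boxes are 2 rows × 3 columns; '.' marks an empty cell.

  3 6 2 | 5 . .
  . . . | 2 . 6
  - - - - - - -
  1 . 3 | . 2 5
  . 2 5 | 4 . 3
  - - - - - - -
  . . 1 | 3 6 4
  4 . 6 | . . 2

Step 1. [r5c2∈{5}] r5c2 has the single candidate 5. So r5c2=5.
Step 2. [r4c5∈{1}] r4c5's peers cover all but 1, so r4c5=1.
Step 3. [r2c3∈{4}] nothing but 4 survives at r2c3. So r2c3=4.
Step 4. [r1c6∈{1}] nothing but 1 survives at r1c6. So r1c6=1.
Step 5. [r3c2∈{4}] r3c2 has the single candidate 4, so r3c2=4.
Step 6. [r6c5∈{5}] nothing but 5 survives at r6c5, so r6c5=5.
Step 7. [r2c5∈{3}] only 3 remains possible at r2c5 ⇒ r2c5=3.
Step 8. [r5c1∈{2}] nothing but 2 survives at r5c1. So r5c1=2.
Step 9. [r4c1∈{6}] only 6 remains possible at r4c1. So r4c1=6.
Step 10. [r2c1∈{5}] nothing but 5 survives at r2c1. So r2c1=5.
Step 11. [r6c2∈{3}] r6c2's peers cover all but 3 ⇒ r6c2=3.
Step 12. [r2c2∈{1}] r2c2 has the single candidate 1 ⇒ r2c2=1.
Step 13. [r6c4∈{1}] nothing but 1 survives at r6c4 ⇒ r6c4=1.
Step 14. [r1c5∈{4}] only 4 remains possible at r1c5. So r1c5=4.
Step 15. [r3c4∈{6}] nothing but 6 survives at r3c4, so r3c4=6.

Answer: 3 6 2 5 4 1 / 5 1 4 2 3 6 / 1 4 3 6 2 5 / 6 2 5 4 1 3 / 2 5 1 3 6 4 / 4 3 6 1 5 2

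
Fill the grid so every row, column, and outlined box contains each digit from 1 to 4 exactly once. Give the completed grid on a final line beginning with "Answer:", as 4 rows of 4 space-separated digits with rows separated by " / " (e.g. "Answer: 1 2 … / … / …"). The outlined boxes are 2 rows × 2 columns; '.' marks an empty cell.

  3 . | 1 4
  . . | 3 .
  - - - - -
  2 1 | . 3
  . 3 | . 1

Step 1. [r2c2∈{2,4}] col 2 places 4 nowhere but r2c2 ⇒ r2c2=4.
Step 2. [r4c1∈{4}] only 4 remains possible at r4c1, so r4c1=4.
Step 3. [r2c1∈{1}] only 1 remains possible at r2c1 ⇒ r2c1=1.
Step 4. [r4c3∈{2}] only 2 remains possible at r4c3 ⇒ r4c3=2.
Step 5. [r2c4∈{2}] r2c4's peers cover all but 2. So r2c4=2.
Step 6. [r1c2∈{2}] r1c2's peers cover all but 2. So r1c2=2.
Step 7. [r3c3∈{4}] r3c3's peers cover all but 4 ⇒ r3c3=4.

Answer: 3 2 1 4 / 1 4 3 2 / 2 1 4 3 / 4 3 2 1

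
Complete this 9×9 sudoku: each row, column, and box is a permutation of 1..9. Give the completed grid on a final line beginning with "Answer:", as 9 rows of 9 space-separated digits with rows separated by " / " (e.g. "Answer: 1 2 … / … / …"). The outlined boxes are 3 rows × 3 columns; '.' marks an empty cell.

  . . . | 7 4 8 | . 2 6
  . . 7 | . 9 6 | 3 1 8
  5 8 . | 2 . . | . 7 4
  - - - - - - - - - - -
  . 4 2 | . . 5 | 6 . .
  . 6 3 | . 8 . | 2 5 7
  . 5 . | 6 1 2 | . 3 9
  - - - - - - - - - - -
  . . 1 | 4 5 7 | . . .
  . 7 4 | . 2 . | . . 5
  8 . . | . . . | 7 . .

Step 1. [r1c3∈{9}] nothing but 9 survives at r1c3 ⇒ r1c3=9.
Step 2. [r8c4∈{1,3,8,9}] across col 4, 8 lands solely at r8c4 ⇒ r8c4=8.
Step 3. [r9c4∈{1,3,9}] 1 has one home in col 4: r9c4, so r9c4=1.
Step 4. [r2c2∈{2}] nothing but 2 survives at r2c2. So r2c2=2.
Step 5. [r7c1∈{2,3,6,9}] col 1 places 2 nowhere but r7c1. So r7c1=2.
Step 6. [r8c1∈{3,6,9}] col 1 places 6 nowhere but r8c1, so r8c1=6.
Step 7. [r8c8∈{9}] only 9 remains possible at r8c8. So r8c8=9.
Step 8. [r5c1∈{1,9}] row 5 places 1 nowhere but r5c1. So r5c1=1.
Step 9. [r3c5∈{3}] only 3 remains possible at r3c5, so r3c5=3.
Step 10. [r9c6∈{3,9}] r9c6 is the only open cell in box 8 admitting 9 ⇒ r9c6=9.
Step 11. [r9c2∈{3}] r9c2 is down to just 3, so r9c2=3.
Step 12. [r4c8∈{8}] only 8 remains possible at r4c8, so r4c8=8.
Step 13. [r4c1∈{7,9}] r4c1 is the only open cell in col 1 admitting 9. So r4c1=9.
Step 14. [r9c8∈{4,6}] 4 has one home in row 9: r9c8. So r9c8=4.
Step 15. [r3c3∈{6}] only 6 remains possible at r3c3, so r3c3=6.
Step 16. [r4c5∈{7}] nothing but 7 survives at r4c5 ⇒ r4c5=7.
Step 17. [r6c3∈{8}] r6c3 has the single candidate 8, so r6c3=8.
Step 18. [r7c9∈{3}] nothing but 3 survives at r7c9. So r7c9=3.
Step 19. [r5c6∈{4}] r5c6 is down to just 4, so r5c6=4.
Step 20. [r5c4∈{9}] nothing but 9 survives at r5c4 ⇒ r5c4=9.
Step 21. [r4c4∈{3}] only 3 remains possible at r4c4. So r4c4=3.
Step 22. [r1c2∈{1}] r1c2 has the single candidate 1 ⇒ r1c2=1.
Step 23. [r1c7∈{5}] r1c7 has the single candidate 5 ⇒ r1c7=5.
Step 24. [r7c7∈{8}] only 8 remains possible at r7c7 ⇒ r7c7=8.
Step 25. [r7c2∈{9}] nothing but 9 survives at r7c2. So r7c2=9.
Step 26. [r2c1∈{4}] r2c1 is down to just 4. So r2c1=4.
Step 27. [r7c8∈{6}] only 6 remains possible at r7c8, so r7c8=6.
Step 28. [r6c7∈{4}] only 4 remains possible at r6c7, so r6c7=4.
Step 29. [r6c1∈{7}] r6c1's peers cover all but 7. So r6c1=7.
Step 30. [r2c4∈{5}] only 5 remains possible at r2c4 ⇒ r2c4=5.
Step 31. [r9c9∈{2}] nothing but 2 survives at r9c9, so r9c9=2.
Step 32. [r3c6∈{1}] r3c6 has the single candidate 1. So r3c6=1.
Step 33. [r3c7∈{9}] nothing but 9 survives at r3c7, so r3c7=9.
Step 34. [r8c6∈{3}] r8c6 has the single candidate 3. So r8c6=3.
Step 35. [r9c3∈{5}] r9c3's peers cover all but 5, so r9c3=5.
Step 36. [r8c7∈{1}] nothing but 1 survives at r8c7. So r8c7=1.
Step 37. [r4c9∈{1}] nothing but 1 survives at r4c9, so r4c9=1.
Step 38. [r9c5∈{6}] only 6 remains possible at r9c5 ⇒ r9c5=6.
Step 39. [r1c1∈{3}] nothing but 3 survives at r1c1. So r1c1=3.

Answer: 3 1 9 7 4 8 5 2 6 / 4 2 7 5 9 6 3 1 8 / 5 8 6 2 3 1 9 7 4 / 9 4 2 3 7 5 6 8 1 / 1 6 3 9 8 4 2 5 7 / 7 5 8 6 1 2 4 3 9 / 2 9 1 4 5 7 8 6 3 / 6 7 4 8 2 3 1 9 5 / 8 3 5 1 6 9 7 4 2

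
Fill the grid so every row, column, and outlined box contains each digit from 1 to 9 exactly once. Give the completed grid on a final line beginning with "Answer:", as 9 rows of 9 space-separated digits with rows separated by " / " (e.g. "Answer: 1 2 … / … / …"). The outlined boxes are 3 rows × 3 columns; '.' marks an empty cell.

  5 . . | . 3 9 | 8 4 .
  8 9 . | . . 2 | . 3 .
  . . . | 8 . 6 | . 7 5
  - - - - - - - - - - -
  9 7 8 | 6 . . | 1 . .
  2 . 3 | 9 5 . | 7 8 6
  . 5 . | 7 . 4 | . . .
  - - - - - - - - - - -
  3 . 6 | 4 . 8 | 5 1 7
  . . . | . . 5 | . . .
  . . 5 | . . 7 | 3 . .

Step 1. [r8c7∈{2,4,6,9}] r8c7 is the only open cell in col 7 admitting 4, so r8c7=4.
Step 2. [r1c4∈{1}] r1c4's peers cover all but 1, so r1c4=1.
Step 3. [r9c4∈{2}] nothing but 2 survives at r9c4 ⇒ r9c4=2.
Step 4. [r6c3∈{1}] nothing but 1 survives at r6c3. So r6c3=1.
Step 5. [r1c9∈{2}] r1c9 is down to just 2 ⇒ r1c9=2.
Step 6. [r8c8∈{2,6,9}] r8c8 is the only open cell in box 9 admitting 2 ⇒ r8c8=2.
Step 7. [r3c5∈{4}] only 4 remains possible at r3c5, so r3c5=4.
Step 8. [r8c5∈{1,6,9}] in row 8, 6 fits only at r8c5 ⇒ r8c5=6.
Step 9. [r9c5∈{1,9}] 1 has one home in col 5: r9c5, so r9c5=1.
Step 10. [r6c8∈{9}] r6c8 is down to just 9, so r6c8=9.
Step 11. [r3c2∈{1,2,3}] 3 has one home in row 3: r3c2 ⇒ r3c2=3.
Step 12. [r8c3∈{7,9}] in col 3, 9 fits only at r8c3. So r8c3=9.
Step 13. [r8c9∈{8}] r8c9 has the single candidate 8 ⇒ r8c9=8.
Step 14. [r9c1∈{4}] r9c1 is down to just 4 ⇒ r9c1=4.
Step 15. [r4c9∈{3,4}] across row 4, 4 lands solely at r4c9 ⇒ r4c9=4.
Step 16. [r6c5∈{2,8}] in row 6, 8 fits only at r6c5. So r6c5=8.
Step 17. [r2c5∈{7}] only 7 remains possible at r2c5. So r2c5=7.
Step 18. [r8c1∈{1,7}] across row 8, 7 lands solely at r8c1, so r8c1=7.
Step 19. [r8c2∈{1}] r8c2 has the single candidate 1. So r8c2=1.
Step 20. [r9c2∈{8}] nothing but 8 survives at r9c2, so r9c2=8.
Step 21. [r7c5∈{9}] only 9 remains possible at r7c5 ⇒ r7c5=9.
Step 22. [r9c9∈{9}] r9c9 has the single candidate 9 ⇒ r9c9=9.
Step 23. [r3c1∈{1}] nothing but 1 survives at r3c1 ⇒ r3c1=1.
Step 24. [r4c8∈{5}] r4c8's peers cover all but 5, so r4c8=5.
Step 25. [r2c7∈{6}] r2c7 has the single candidate 6 ⇒ r2c7=6.
Step 26. [r1c3∈{7}] r1c3 is down to just 7, so r1c3=7.
Step 27. [r6c7∈{2}] r6c7 has the single candidate 2, so r6c7=2.
Step 28. [r2c9∈{1}] r2c9 is down to just 1 ⇒ r2c9=1.
Step 29. [r8c4∈{3}] r8c4's peers cover all but 3. So r8c4=3.
Step 30. [r3c3∈{2}] r3c3 is down to just 2 ⇒ r3c3=2.
Step 31. [r5c2∈{4}] r5c2 is down to just 4. So r5c2=4.
Step 32. [r5c6∈{1}] r5c6 is down to just 1. So r5c6=1.
Step 33. [r4c6∈{3}] r4c6 is down to just 3. So r4c6=3.
Step 34. [r1c2∈{6}] nothing but 6 survives at r1c2. So r1c2=6.
Step 35. [r2c3∈{4}] r2c3 has the single candidate 4, so r2c3=4.
Step 36. [r4c5∈{2}] r4c5's peers cover all but 2, so r4c5=2.
Step 37. [r7c2∈{2}] r7c2 has the single candidate 2. So r7c2=2.
Step 38. [r3c7∈{9}] nothing but 9 survives at r3c7 ⇒ r3c7=9.
Step 39. [r6c9∈{3}] nothing but 3 survives at r6c9. So r6c9=3.
Step 40. [r2c4∈{5}] r2c4 has the single candidate 5, so r2c4=5.
Step 41. [r9c8∈{6}] r9c8 has the single candidate 6, so r9c8=6.
Step 42. [r6c1∈{6}] r6c1 has the single candidate 6 ⇒ r6c1=6.

Answer: 5 6 7 1 3 9 8 4 2 / 8 9 4 5 7 2 6 3 1 / 1 3 2 8 4 6 9 7 5 / 9 7 8 6 2 3 1 5 4 / 2 4 3 9 5 1 7 8 6 / 6 5 1 7 8 4 2 9 3 / 3 2 6 4 9 8 5 1 7 / 7 1 9 3 6 5 4 2 8 / 4 8 5 2 1 7 3 6 9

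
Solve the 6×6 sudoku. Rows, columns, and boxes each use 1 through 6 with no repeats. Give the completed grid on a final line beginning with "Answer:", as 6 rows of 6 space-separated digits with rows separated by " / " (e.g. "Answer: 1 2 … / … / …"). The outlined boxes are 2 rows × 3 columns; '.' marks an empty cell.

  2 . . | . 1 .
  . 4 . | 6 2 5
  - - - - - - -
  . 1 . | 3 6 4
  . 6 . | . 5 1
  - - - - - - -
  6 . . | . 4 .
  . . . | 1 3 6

Step 1. [r3c3∈{2,5}] row 3 places 2 nowhere but r3c3. So r3c3=2.
Step 2. [r5c4∈{2,5}] across col 4, 5 lands solely at r5c4. So r5c4=5.
Step 3. [r2c1∈{1,3}] in col 1, 1 fits only at r2c1. So r2c1=1.
Step 4. [r2c3∈{3}] only 3 remains possible at r2c3 ⇒ r2c3=3.
Step 5. [r4c3∈{4}] r4c3 is down to just 4 ⇒ r4c3=4.
Step 6. [r6c3∈{5}] r6c3 is down to just 5. So r6c3=5.
Step 7. [r5c6∈{2}] r5c6 has the single candidate 2. So r5c6=2.
Step 8. [r3c1∈{5}] nothing but 5 survives at r3c1, so r3c1=5.
Step 9. [r1c3∈{6}] r1c3's peers cover all but 6. So r1c3=6.
Step 10. [r5c3∈{1}] r5c3 is down to just 1 ⇒ r5c3=1.
Step 11. [r1c6∈{3}] only 3 remains possible at r1c6 ⇒ r1c6=3.
Step 12. [r6c2∈{2}] only 2 remains possible at r6c2 ⇒ r6c2=2.
Step 13. [r4c4∈{2}] only 2 remains possible at r4c4 ⇒ r4c4=2.
Step 14. [r4c1∈{3}] r4c1 has the single candidate 3, so r4c1=3.
Step 15. [r1c2∈{5}] nothing but 5 survives at r1c2. So r1c2=5.
Step 16. [r1c4∈{4}] r1c4 has the single candidate 4, so r1c4=4.
Step 17. [r5c2∈{3}] r5c2's peers cover all but 3 ⇒ r5c2=3.
Step 18. [r6c1∈{4}] only 4 remains possible at r6c1 ⇒ r6c1=4.

Answer: 2 5 6 4 1 3 / 1 4 3 6 2 5 / 5 1 2 3 6 4 / 3 6 4 2 5 1 / 6 3 1 5 4 2 / 4 2 5 1 3 6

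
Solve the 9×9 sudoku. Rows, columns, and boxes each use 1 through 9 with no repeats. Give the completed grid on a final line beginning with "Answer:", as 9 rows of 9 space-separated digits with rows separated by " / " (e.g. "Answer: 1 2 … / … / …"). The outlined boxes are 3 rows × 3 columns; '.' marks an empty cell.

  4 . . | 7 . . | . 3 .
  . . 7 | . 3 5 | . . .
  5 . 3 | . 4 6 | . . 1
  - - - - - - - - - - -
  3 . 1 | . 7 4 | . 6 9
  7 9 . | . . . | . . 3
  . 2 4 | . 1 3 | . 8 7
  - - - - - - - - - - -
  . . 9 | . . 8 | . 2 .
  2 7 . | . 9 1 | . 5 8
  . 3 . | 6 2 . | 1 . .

Step 1. [r3c2∈{8}] nothing but 8 survives at r3c2 ⇒ r3c2=8.
Step 2. [r7c2∈{1,4,5,6}] in col 2, 4 fits only at r7c2 ⇒ r7c2=4.
Step 3. [r2c4∈{1,2,8,9}] 1 has one home in col 4: r2c4, so r2c4=1.
Step 4. [r5c3∈{5,6,8}] r5c3 is the only open cell in box 4 admitting 8 ⇒ r5c3=8.
Step 5. [r2c7∈{2,4,6,8,9}] in row 2, 8 fits only at r2c7 ⇒ r2c7=8.
Step 6. [r7c9∈{6}] r7c9's peers cover all but 6, so r7c9=6.
Step 7. [r1c7∈{2,5,6,9}] col 7 places 6 nowhere but r1c7 ⇒ r1c7=6.
Step 8. [r3c7∈{2,7,9}] r3c7 is the only open cell in col 7 admitting 9, so r3c7=9.
Step 9. [r5c6∈{2}] nothing but 2 survives at r5c6. So r5c6=2.
Step 10. [r5c4∈{5}] nothing but 5 survives at r5c4. So r5c4=5.
Step 11. [r2c8∈{4}] nothing but 4 survives at r2c8, so r2c8=4.
Step 12. [r7c4∈{3}] r7c4 is down to just 3 ⇒ r7c4=3.
Step 13. [r3c8∈{7}] nothing but 7 survives at r3c8, so r3c8=7.
Step 14. [r2c2∈{6}] only 6 remains possible at r2c2. So r2c2=6.
Step 15. [r1c3∈{2}] r1c3's peers cover all but 2. So r1c3=2.
Step 16. [r8c4∈{4}] only 4 remains possible at r8c4, so r8c4=4.
Step 17. [r4c7∈{2,5}] in row 4, 2 fits only at r4c7. So r4c7=2.
Step 18. [r9c9∈{4}] r9c9's peers cover all but 4 ⇒ r9c9=4.
Step 19. [r8c3∈{6}] nothing but 6 survives at r8c3, so r8c3=6.
Step 20. [r2c1∈{9}] r2c1 has the single candidate 9 ⇒ r2c1=9.
Step 21. [r1c6∈{9}] r1c6 has the single candidate 9, so r1c6=9.
Step 22. [r9c1∈{8}] r9c1 is down to just 8, so r9c1=8.
Step 23. [r7c1∈{1}] r7c1 has the single candidate 1. So r7c1=1.
Step 24. [r9c8∈{9}] nothing but 9 survives at r9c8, so r9c8=9.
Step 25. [r2c9∈{2}] nothing but 2 survives at r2c9 ⇒ r2c9=2.
Step 26. [r5c7∈{4}] r5c7 has the single candidate 4, so r5c7=4.
Step 27. [r6c7∈{5}] r6c7 is down to just 5. So r6c7=5.
Step 28. [r4c2∈{5}] r4c2's peers cover all but 5, so r4c2=5.
Step 29. [r5c8∈{1}] only 1 remains possible at r5c8, so r5c8=1.
Step 30. [r7c5∈{5}] r7c5's peers cover all but 5, so r7c5=5.
Step 31. [r1c9∈{5}] r1c9 has the single candidate 5. So r1c9=5.
Step 32. [r5c5∈{6}] r5c5 is down to just 6. So r5c5=6.
Step 33. [r8c7∈{3}] only 3 remains possible at r8c7, so r8c7=3.
Step 34. [r1c2∈{1}] r1c2's peers cover all but 1, so r1c2=1.
Step 35. [r6c4∈{9}] r6c4's peers cover all but 9. So r6c4=9.
Step 36. [r7c7∈{7}] only 7 remains possible at r7c7 ⇒ r7c7=7.
Step 37. [r3c4∈{2}] r3c4's peers cover all but 2 ⇒ r3c4=2.
Step 38. [r6c1∈{6}] only 6 remains possible at r6c1 ⇒ r6c1=6.
Step 39. [r9c3∈{5}] only 5 remains possible at r9c3 ⇒ r9c3=5.
Step 40. [r1c5∈{8}] r1c5's peers cover all but 8 ⇒ r1c5=8.
Step 41. [r9c6∈{7}] r9c6's peers cover all but 7. So r9c6=7.
Step 42. [r4c4∈{8}] r4c4's peers cover all but 8, so r4c4=8.

Answer: 4 1 2 7 8 9 6 3 5 / 9 6 7 1 3 5 8 4 2 / 5 8 3 2 4 6 9 7 1 / 3 5 1 8 7 4 2 6 9 / 7 9 8 5 6 2 4 1 3 / 6 2 4 9 1 3 5 8 7 / 1 4 9 3 5 8 7 2 6 / 2 7 6 4 9 1 3 5 8 / 8 3 5 6 2 7 1 9 4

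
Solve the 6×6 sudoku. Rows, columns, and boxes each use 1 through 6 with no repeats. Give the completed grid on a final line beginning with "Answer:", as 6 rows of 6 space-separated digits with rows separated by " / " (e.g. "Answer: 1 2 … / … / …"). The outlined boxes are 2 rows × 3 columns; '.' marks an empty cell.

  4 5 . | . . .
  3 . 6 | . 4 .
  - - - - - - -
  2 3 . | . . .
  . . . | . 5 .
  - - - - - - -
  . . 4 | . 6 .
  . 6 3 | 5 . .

Step 1. [r3c5∈{1}] nothing but 1 survives at r3c5. So r3c5=1.
Step 2. [r1c3∈{1,2}] 2 has one home in col 3: r1c3, so r1c3=2.
Step 3. [r6c1∈{1}] r6c1 is down to just 1. So r6c1=1.
Step 4. [r6c6∈{2,4}] r6c6 is the only open cell in row 6 admitting 4. So r6c6=4.
Step 5. [r3c6∈{6}] r3c6's peers cover all but 6, so r3c6=6.
Step 6. [r2c2∈{1}] r2c2 has the single candidate 1. So r2c2=1.
Step 7. [r2c4∈{2}] r2c4 is down to just 2, so r2c4=2.
Step 8. [r4c6∈{2,3}] 2 has one home in row 4: r4c6. So r4c6=2.
Step 9. [r4c4∈{3,4}] in row 4, 3 fits only at r4c4, so r4c4=3.
Step 10. [r5c4∈{1}] nothing but 1 survives at r5c4. So r5c4=1.
Step 11. [r5c6∈{3}] r5c6's peers cover all but 3. So r5c6=3.
Step 12. [r4c3∈{1}] only 1 remains possible at r4c3. So r4c3=1.
Step 13. [r4c1∈{6}] nothing but 6 survives at r4c1, so r4c1=6.
Step 14. [r1c6∈{1}] r1c6 is down to just 1, so r1c6=1.
Step 15. [r5c2∈{2}] r5c2 has the single candidate 2. So r5c2=2.
Step 16. [r4c2∈{4}] r4c2 has the single candidate 4. So r4c2=4.
Step 17. [r3c4∈{4}] r3c4's peers cover all but 4 ⇒ r3c4=4.
Step 18. [r3c3∈{5}] r3c3 is down to just 5. So r3c3=5.
Step 19. [r2c6∈{5}] r2c6 is down to just 5, so r2c6=5.
Step 20. [r5c1∈{5}] r5c1's peers cover all but 5, so r5c1=5.
Step 21. [r1c4∈{6}] nothing but 6 survives at r1c4 ⇒ r1c4=6.
Step 22. [r1c5∈{3}] r1c5 is down to just 3, so r1c5=3.
Step 23. [r6c5∈{2}] nothing but 2 survives at r6c5. So r6c5=2.

Answer: 4 5 2 6 3 1 / 3 1 6 2 4 5 / 2 3 5 4 1 6 / 6 4 1 3 5 2 / 5 2 4 1 6 3 / 1 6 3 5 2 4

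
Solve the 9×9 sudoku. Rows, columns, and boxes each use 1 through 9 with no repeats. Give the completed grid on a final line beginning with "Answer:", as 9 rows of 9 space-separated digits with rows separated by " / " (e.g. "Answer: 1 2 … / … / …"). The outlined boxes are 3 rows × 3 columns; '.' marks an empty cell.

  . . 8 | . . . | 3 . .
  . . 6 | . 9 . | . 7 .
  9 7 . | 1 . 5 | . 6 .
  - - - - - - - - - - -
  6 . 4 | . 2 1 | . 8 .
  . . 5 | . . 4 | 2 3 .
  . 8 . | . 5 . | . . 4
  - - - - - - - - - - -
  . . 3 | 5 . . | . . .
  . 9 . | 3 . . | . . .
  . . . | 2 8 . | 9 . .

Step 1. [r5c2∈{1}] nothing but 1 survives at r5c2. So r5c2=1.
Step 2. [r5c1∈{7}] r5c1 has the single candidate 7, so r5c1=7.
Step 3. [r5c5∈{6}] nothing but 6 survives at r5c5 ⇒ r5c5=6.
Step 4. [r3c3∈{2}] nothing but 2 survives at r3c3. So r3c3=2.
Step 5. [r7c2∈{2,4,6}] 2 has one home in col 2: r7c2. So r7c2=2.
Step 6. [r2c6∈{2,3,8}] 8 has one home in col 6: r2c6, so r2c6=8.
Step 7. [r2c4∈{4}] r2c4's peers cover all but 4, so r2c4=4.
Step 8. [r2c9∈{1,2,5}] in row 2, 2 fits only at r2c9, so r2c9=2.
Step 9. [r6c7∈{1,6,7}] across row 6, 6 lands solely at r6c7. So r6c7=6.
Step 10. [r6c8∈{1,9}] row 6 places 1 nowhere but r6c8, so r6c8=1.
Step 11. [r7c8∈{4}] r7c8 is down to just 4, so r7c8=4.
Step 12. [r9c8∈{5}] r9c8 is down to just 5 ⇒ r9c8=5.
Step 13. [r8c1∈{1,4,5,8}] row 8 places 5 nowhere but r8c1, so r8c1=5.
Step 14. [r1c5∈{7}] r1c5's peers cover all but 7 ⇒ r1c5=7.
Step 15. [r7c5∈{1}] r7c5 is down to just 1. So r7c5=1.
Step 16. [r7c6∈{6,7,9}] r7c6 is the only open cell in row 7 admitting 9, so r7c6=9.
Step 17. [r7c9∈{6,7,8}] in row 7, 6 fits only at r7c9, so r7c9=6.
Step 18. [r7c7∈{7,8}] across row 7, 7 lands solely at r7c7 ⇒ r7c7=7.
Step 19. [r8c6∈{6,7}] 6 has one home in row 8: r8c6. So r8c6=6.
Step 20. [r5c9∈{9}] only 9 remains possible at r5c9 ⇒ r5c9=9.
Step 21. [r4c9∈{5,7}] in col 9, 7 fits only at r4c9 ⇒ r4c9=7.
Step 22. [r1c9∈{1,5}] across col 9, 5 lands solely at r1c9, so r1c9=5.
Step 23. [r1c1∈{1,4}] r1c1 is the only open cell in row 1 admitting 1. So r1c1=1.
Step 24. [r4c2∈{3}] r4c2 has the single candidate 3. So r4c2=3.
Step 25. [r9c6∈{7}] nothing but 7 survives at r9c6, so r9c6=7.
Step 26. [r9c3∈{1}] r9c3 has the single candidate 1, so r9c3=1.
Step 27. [r8c9∈{1,8}] across col 9, 1 lands solely at r8c9. So r8c9=1.
Step 28. [r4c4∈{9}] only 9 remains possible at r4c4 ⇒ r4c4=9.
Step 29. [r1c2∈{4}] r1c2 is down to just 4. So r1c2=4.
Step 30. [r3c7∈{4,8}] in row 3, 4 fits only at r3c7, so r3c7=4.
Step 31. [r6c3∈{9}] r6c3 has the single candidate 9, so r6c3=9.
Step 32. [r9c9∈{3}] only 3 remains possible at r9c9, so r9c9=3.
Step 33. [r2c2∈{5}] only 5 remains possible at r2c2, so r2c2=5.
Step 34. [r3c5∈{3}] r3c5 has the single candidate 3. So r3c5=3.
Step 35. [r6c1∈{2}] only 2 remains possible at r6c1 ⇒ r6c1=2.
Step 36. [r8c5∈{4}] r8c5 has the single candidate 4, so r8c5=4.
Step 37. [r5c4∈{8}] r5c4 has the single candidate 8. So r5c4=8.
Step 38. [r2c7∈{1}] r2c7's peers cover all but 1. So r2c7=1.
Step 39. [r3c9∈{8}] nothing but 8 survives at r3c9, so r3c9=8.
Step 40. [r8c7∈{8}] nothing but 8 survives at r8c7 ⇒ r8c7=8.
Step 41. [r9c1∈{4}] only 4 remains possible at r9c1 ⇒ r9c1=4.
Step 42. [r1c6∈{2}] nothing but 2 survives at r1c6, so r1c6=2.
Step 43. [r7c1∈{8}] r7c1's peers cover all but 8. So r7c1=8.
Step 44. [r6c6∈{3}] r6c6's peers cover all but 3. So r6c6=3.
Step 45. [r4c7∈{5}] r4c7 is down to just 5. So r4c7=5.
Step 46. [r8c8∈{2}] r8c8 is down to just 2. So r8c8=2.
Step 47. [r8c3∈{7}] r8c3 is down to just 7 ⇒ r8c3=7.
Step 48. [r1c8∈{9}] r1c8 has the single candidate 9. So r1c8=9.
Step 49. [r6c4∈{7}] r6c4 is down to just 7. So r6c4=7.
Step 50. [r2c1∈{3}] r2c1 is down to just 3, so r2c1=3.
Step 51. [r9c2∈{6}] only 6 remains possible at r9c2, so r9c2=6.
Step 52. [r1c4∈{6}] r1c4 has the single candidate 6, so r1c4=6.

Answer: 1 4 8 6 7 2 3 9 5 / 3 5 6 4 9 8 1 7 2 / 9 7 2 1 3 5 4 6 8 / 6 3 4 9 2 1 5 8 7 / 7 1 5 8 6 4 2 3 9 / 2 8 9 7 5 3 6 1 4 / 8 2 3 5 1 9 7 4 6 / 5 9 7 3 4 6 8 2 1 / 4 6 1 2 8 7 9 5 3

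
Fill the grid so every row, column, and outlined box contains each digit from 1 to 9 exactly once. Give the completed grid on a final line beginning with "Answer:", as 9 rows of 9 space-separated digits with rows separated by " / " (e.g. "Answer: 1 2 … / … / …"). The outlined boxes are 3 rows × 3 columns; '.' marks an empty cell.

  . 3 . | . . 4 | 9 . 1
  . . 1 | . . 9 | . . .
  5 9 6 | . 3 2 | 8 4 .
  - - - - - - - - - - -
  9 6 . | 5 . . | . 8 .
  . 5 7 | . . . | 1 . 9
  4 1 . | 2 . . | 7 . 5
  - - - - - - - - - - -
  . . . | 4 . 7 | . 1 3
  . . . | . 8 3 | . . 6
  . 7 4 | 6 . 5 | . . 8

Step 1. [r8c2∈{2}] r8c2 is down to just 2. So r8c2=2.
Step 2. [r2c7∈{2,3,5,6}] 6 has one home in col 7: r2c7, so r2c7=6.
Step 3. [r4c7∈{2,3,4}] 3 has one home in col 7: r4c7 ⇒ r4c7=3.
Step 4. [r8c4∈{1,9}] in col 4, 9 fits only at r8c4, so r8c4=9.
Step 5. [r1c5∈{5,6,7}] r1c5 is the only open cell in row 1 admitting 6, so r1c5=6.
Step 6. [r1c8∈{2,5,7}] 5 has one home in row 1: r1c8. So r1c8=5.
Step 7. [r9c5∈{1,2}] across box 8, 1 lands solely at r9c5, so r9c5=1.
Step 8. [r3c9∈{7}] r3c9 is down to just 7. So r3c9=7.
Step 9. [r7c2∈{8}] r7c2's peers cover all but 8, so r7c2=8.
Step 10. [r4c3∈{2}] r4c3's peers cover all but 2, so r4c3=2.
Step 11. [r1c3∈{8}] only 8 remains possible at r1c3, so r1c3=8.
Step 12. [r5c1∈{3,8}] in col 1, 8 fits only at r5c1 ⇒ r5c1=8.
Step 13. [r1c4∈{7}] r1c4 has the single candidate 7, so r1c4=7.
Step 14. [r5c8∈{2,6}] in row 5, 2 fits only at r5c8. So r5c8=2.
Step 15. [r8c3∈{5}] r8c3's peers cover all but 5. So r8c3=5.
Step 16. [r7c7∈{2,5}] 5 has one home in row 7: r7c7. So r7c7=5.
Step 17. [r2c9∈{2}] only 2 remains possible at r2c9, so r2c9=2.
Step 18. [r6c8∈{6}] only 6 remains possible at r6c8, so r6c8=6.
Step 19. [r4c9∈{4}] only 4 remains possible at r4c9 ⇒ r4c9=4.
Step 20. [r9c1∈{3}] r9c1 is down to just 3, so r9c1=3.
Step 21. [r9c8∈{9}] r9c8 has the single candidate 9, so r9c8=9.
Step 22. [r2c4∈{8}] r2c4 has the single candidate 8, so r2c4=8.
Step 23. [r6c5∈{9}] nothing but 9 survives at r6c5, so r6c5=9.
Step 24. [r7c3∈{9}] nothing but 9 survives at r7c3. So r7c3=9.
Step 25. [r2c1∈{7}] only 7 remains possible at r2c1 ⇒ r2c1=7.
Step 26. [r4c5∈{7}] r4c5 is down to just 7, so r4c5=7.
Step 27. [r6c3∈{3}] only 3 remains possible at r6c3. So r6c3=3.
Step 28. [r5c4∈{3}] only 3 remains possible at r5c4, so r5c4=3.
Step 29. [r5c5∈{4}] r5c5 is down to just 4, so r5c5=4.
Step 30. [r2c8∈{3}] r2c8 has the single candidate 3. So r2c8=3.
Step 31. [r7c1∈{6}] r7c1 has the single candidate 6 ⇒ r7c1=6.
Step 32. [r8c8∈{7}] r8c8's peers cover all but 7, so r8c8=7.
Step 33. [r4c6∈{1}] r4c6 has the single candidate 1, so r4c6=1.
Step 34. [r2c5∈{5}] only 5 remains possible at r2c5. So r2c5=5.
Step 35. [r6c6∈{8}] r6c6's peers cover all but 8. So r6c6=8.
Step 36. [r5c6∈{6}] r5c6's peers cover all but 6. So r5c6=6.
Step 37. [r9c7∈{2}] only 2 remains possible at r9c7 ⇒ r9c7=2.
Step 38. [r7c5∈{2}] r7c5's peers cover all but 2, so r7c5=2.
Step 39. [r1c1∈{2}] only 2 remains possible at r1c1, so r1c1=2.
Step 40. [r8c1∈{1}] r8c1 has the single candidate 1 ⇒ r8c1=1.
Step 41. [r8c7∈{4}] r8c7's peers cover all but 4. So r8c7=4.
Step 42. [r2c2∈{4}] only 4 remains possible at r2c2 ⇒ r2c2=4.
Step 43. [r3c4∈{1}] r3c4's peers cover all but 1, so r3c4=1.

Answer: 2 3 8 7 6 4 9 5 1 / 7 4 1 8 5 9 6 3 2 / 5 9 6 1 3 2 8 4 7 / 9 6 2 5 7 1 3 8 4 / 8 5 7 3 4 6 1 2 9 / 4 1 3 2 9 8 7 6 5 / 6 8 9 4 2 7 5 1 3 / 1 2 5 9 8 3 4 7 6 / 3 7 4 6 1 5 2 9 8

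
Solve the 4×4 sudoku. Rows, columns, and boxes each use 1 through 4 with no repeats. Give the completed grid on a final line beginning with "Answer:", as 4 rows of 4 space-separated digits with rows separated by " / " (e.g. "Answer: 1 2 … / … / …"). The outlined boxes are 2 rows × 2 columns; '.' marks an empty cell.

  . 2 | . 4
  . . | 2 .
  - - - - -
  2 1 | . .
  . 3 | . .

Step 1. [r3c3∈{3,4}] in row 3, 4 fits only at r3c3 ⇒ r3c3=4.
Step 2. [r1c3∈{1,3}] in col 3, 3 fits only at r1c3. So r1c3=3.
Step 3. [r2c4∈{1}] r2c4 has the single candidate 1 ⇒ r2c4=1.
Step 4. [r2c2∈{4}] r2c2 has the single candidate 4 ⇒ r2c2=4.
Step 5. [r2c1∈{3}] r2c1's peers cover all but 3, so r2c1=3.
Step 6. [r4c4∈{2}] r4c4 has the single candidate 2 ⇒ r4c4=2.
Step 7. [r3c4∈{3}] r3c4 has the single candidate 3. So r3c4=3.
Step 8. [r4c1∈{4}] only 4 remains possible at r4c1, so r4c1=4.
Step 9. [r1c1∈{1}] nothing but 1 survives at r1c1. So r1c1=1.
Step 10. [r4c3∈{1}] r4c3 has the single candidate 1. So r4c3=1.

Answer: 1 2 3 4 / 3 4 2 1 / 2 1 4 3 / 4 3 1 2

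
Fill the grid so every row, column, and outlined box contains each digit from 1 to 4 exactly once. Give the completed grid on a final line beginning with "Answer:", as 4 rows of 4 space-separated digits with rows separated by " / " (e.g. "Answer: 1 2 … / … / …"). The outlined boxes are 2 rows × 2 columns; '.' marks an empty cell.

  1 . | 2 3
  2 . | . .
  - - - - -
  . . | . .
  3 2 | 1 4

Step 1. [r1c2∈{4}] r1c2 is down to just 4, so r1c2=4.
Step 2. [r3c3∈{3}] nothing but 3 survives at r3c3. So r3c3=3.
Step 3. [r3c4∈{2}] r3c4 is down to just 2 ⇒ r3c4=2.
Step 4. [r2c2∈{3}] r2c2's peers cover all but 3 ⇒ r2c2=3.
Step 5. [r2c3∈{4}] r2c3 is down to just 4. So r2c3=4.
Step 6. [r3c1∈{4}] only 4 remains possible at r3c1 ⇒ r3c1=4.
Step 7. [r3c2∈{1}] nothing but 1 survives at r3c2 ⇒ r3c2=1.
Step 8. [r2c4∈{1}] only 1 remains possible at r2c4, so r2c4=1.

Answer: 1 4 2 3 / 2 3 4 1 / 4 1 3 2 / 3 2 1 4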